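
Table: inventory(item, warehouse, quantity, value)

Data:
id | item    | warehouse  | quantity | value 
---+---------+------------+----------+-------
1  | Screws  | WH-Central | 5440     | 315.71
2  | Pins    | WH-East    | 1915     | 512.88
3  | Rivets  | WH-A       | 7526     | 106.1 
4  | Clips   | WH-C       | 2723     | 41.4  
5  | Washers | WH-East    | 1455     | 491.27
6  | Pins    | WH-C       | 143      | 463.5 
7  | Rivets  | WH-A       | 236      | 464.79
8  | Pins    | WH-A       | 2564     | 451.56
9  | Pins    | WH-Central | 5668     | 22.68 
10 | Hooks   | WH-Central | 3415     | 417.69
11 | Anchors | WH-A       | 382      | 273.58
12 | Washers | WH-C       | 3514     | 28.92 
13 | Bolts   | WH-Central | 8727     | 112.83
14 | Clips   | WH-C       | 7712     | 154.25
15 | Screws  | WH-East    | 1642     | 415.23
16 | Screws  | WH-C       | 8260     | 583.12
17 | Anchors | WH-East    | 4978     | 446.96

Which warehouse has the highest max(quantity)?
SELECT warehouse, MAX(quantity) as val
FROM inventory
GROUP BY warehouse
ORDER BY val DESC
LIMIT 1

Result: WH-Central with max(quantity) = 8727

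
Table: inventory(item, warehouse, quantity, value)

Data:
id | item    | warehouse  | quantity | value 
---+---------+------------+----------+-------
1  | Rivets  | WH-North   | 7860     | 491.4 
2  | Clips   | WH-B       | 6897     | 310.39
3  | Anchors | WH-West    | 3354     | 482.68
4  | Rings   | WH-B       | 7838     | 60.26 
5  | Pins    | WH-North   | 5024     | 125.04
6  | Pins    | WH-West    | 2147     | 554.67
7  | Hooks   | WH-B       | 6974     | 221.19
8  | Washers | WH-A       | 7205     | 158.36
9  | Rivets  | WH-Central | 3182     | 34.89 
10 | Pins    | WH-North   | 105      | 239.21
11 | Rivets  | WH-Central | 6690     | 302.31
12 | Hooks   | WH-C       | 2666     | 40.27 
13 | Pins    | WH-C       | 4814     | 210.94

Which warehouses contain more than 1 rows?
SELECT warehouse, COUNT(*) as cnt
FROM inventory
GROUP BY warehouse
HAVING COUNT(*) > 1

Result:
  WH-B: 3
  WH-C: 2
  WH-Central: 2
  WH-North: 3
  WH-West: 2

Note: HAVING filters groups after aggregation, WHERE filters rows before.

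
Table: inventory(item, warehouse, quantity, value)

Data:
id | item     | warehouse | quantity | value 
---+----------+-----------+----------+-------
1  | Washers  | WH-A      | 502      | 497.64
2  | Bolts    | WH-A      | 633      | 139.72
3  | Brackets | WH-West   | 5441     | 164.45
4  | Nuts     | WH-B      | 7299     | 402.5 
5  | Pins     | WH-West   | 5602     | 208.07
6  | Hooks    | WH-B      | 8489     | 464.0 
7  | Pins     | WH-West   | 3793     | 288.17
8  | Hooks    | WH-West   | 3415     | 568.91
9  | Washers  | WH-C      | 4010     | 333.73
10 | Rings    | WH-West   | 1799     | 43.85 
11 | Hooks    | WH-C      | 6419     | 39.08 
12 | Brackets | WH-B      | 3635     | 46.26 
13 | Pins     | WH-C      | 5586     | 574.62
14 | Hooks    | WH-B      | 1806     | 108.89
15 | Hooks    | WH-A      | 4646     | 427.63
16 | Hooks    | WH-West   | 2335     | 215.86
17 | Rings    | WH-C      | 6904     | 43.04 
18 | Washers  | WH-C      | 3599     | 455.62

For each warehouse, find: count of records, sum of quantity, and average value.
SELECT warehouse,
       COUNT(*) as cnt,
       SUM(quantity) as total_quantity,
       AVG(value) as avg_value
FROM inventory
GROUP BY warehouse

Result:
  WH-A: 3 records, 5781 total quantity, 355.00 avg value
  WH-B: 4 records, 21229 total quantity, 255.41 avg value
  WH-C: 5 records, 26518 total quantity, 289.22 avg value
  WH-West: 6 records, 22385 total quantity, 248.22 avg value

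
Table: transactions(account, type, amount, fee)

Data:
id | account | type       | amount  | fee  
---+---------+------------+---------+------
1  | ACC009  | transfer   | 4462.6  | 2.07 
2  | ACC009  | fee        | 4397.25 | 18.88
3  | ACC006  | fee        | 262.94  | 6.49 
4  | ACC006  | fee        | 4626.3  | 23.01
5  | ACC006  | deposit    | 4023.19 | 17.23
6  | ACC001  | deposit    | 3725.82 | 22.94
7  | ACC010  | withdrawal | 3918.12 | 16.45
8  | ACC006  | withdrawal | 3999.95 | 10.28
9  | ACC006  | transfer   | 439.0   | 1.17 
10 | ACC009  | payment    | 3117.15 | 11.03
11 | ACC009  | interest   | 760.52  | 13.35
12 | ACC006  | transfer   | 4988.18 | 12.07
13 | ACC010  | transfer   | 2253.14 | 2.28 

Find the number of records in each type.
SELECT type, COUNT(*) as count
FROM transactions
GROUP BY type

Result:
  deposit: 2
  fee: 3
  interest: 1
  payment: 1
  transfer: 4
  withdrawal: 2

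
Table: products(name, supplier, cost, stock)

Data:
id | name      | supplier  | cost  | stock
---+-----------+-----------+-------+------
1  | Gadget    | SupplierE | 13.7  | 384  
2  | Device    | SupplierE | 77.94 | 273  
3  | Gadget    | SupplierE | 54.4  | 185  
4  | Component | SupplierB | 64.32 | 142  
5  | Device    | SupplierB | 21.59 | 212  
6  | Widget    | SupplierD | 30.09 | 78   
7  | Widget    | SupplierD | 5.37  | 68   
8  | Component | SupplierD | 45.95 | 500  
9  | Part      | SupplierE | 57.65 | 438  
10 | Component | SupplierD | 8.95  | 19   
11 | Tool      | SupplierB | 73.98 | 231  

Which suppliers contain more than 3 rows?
SELECT supplier, COUNT(*) as cnt
FROM products
GROUP BY supplier
HAVING COUNT(*) > 3

Result:
  SupplierD: 4
  SupplierE: 4

Note: HAVING filters groups after aggregation, WHERE filters rows before.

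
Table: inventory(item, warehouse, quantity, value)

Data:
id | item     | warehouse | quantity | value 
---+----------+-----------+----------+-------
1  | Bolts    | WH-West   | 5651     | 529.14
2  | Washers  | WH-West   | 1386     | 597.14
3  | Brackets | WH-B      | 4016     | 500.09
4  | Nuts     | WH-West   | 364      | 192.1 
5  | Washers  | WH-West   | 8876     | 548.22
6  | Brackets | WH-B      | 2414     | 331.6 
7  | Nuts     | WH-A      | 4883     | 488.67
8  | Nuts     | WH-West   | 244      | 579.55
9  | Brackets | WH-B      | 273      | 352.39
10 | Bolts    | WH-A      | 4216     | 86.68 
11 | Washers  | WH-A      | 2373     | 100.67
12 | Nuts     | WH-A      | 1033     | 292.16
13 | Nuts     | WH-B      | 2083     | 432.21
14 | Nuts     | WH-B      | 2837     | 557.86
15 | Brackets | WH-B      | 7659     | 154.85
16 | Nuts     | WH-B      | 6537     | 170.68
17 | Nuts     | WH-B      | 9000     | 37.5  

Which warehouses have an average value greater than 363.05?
SELECT warehouse, AVG(value)
FROM inventory
GROUP BY warehouse
HAVING AVG(value) > 363.05

Result:
  WH-West: avg=489.23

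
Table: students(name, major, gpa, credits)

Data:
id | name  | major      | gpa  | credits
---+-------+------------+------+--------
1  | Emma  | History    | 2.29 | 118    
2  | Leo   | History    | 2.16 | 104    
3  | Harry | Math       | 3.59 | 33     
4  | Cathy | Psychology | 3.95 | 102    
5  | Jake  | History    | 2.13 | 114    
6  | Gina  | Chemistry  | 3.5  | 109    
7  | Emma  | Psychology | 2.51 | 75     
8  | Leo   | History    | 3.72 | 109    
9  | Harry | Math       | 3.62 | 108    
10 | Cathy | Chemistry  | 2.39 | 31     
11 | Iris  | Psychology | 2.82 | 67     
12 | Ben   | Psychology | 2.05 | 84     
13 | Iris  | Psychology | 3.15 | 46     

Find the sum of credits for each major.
SELECT major, SUM(credits) as result
FROM students
GROUP BY major

Result:
  Chemistry: 140
  History: 445
  Math: 141
  Psychology: 374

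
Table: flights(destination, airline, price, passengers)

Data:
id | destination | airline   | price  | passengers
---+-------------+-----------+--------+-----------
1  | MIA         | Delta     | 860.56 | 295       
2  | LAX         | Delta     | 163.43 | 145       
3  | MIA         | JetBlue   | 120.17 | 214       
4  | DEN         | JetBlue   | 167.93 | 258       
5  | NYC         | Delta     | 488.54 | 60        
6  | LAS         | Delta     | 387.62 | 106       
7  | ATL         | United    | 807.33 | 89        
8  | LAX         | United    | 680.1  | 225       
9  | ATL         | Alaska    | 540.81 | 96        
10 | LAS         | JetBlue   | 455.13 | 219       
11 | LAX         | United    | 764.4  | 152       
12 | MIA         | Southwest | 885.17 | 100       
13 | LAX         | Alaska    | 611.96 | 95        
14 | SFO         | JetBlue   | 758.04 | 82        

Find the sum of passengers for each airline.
SELECT airline, SUM(passengers) as result
FROM flights
GROUP BY airline

Result:
  Alaska: 191
  Delta: 606
  JetBlue: 773
  Southwest: 100
  United: 466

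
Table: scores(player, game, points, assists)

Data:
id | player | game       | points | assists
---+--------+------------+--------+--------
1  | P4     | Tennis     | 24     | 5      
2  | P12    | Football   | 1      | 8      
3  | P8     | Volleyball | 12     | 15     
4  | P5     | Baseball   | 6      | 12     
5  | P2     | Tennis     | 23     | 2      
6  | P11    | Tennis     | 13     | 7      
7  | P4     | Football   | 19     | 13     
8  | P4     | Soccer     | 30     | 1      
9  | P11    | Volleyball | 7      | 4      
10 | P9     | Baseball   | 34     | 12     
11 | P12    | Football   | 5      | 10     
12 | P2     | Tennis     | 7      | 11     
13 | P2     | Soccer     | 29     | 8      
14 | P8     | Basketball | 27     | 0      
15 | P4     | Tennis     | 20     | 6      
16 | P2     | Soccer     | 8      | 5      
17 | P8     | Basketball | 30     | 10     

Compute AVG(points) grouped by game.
SELECT game, AVG(points) as result
FROM scores
GROUP BY game

Result:
  Baseball: 20.00
  Basketball: 28.50
  Football: 8.33
  Soccer: 22.33
  Tennis: 17.40
  Volleyball: 9.50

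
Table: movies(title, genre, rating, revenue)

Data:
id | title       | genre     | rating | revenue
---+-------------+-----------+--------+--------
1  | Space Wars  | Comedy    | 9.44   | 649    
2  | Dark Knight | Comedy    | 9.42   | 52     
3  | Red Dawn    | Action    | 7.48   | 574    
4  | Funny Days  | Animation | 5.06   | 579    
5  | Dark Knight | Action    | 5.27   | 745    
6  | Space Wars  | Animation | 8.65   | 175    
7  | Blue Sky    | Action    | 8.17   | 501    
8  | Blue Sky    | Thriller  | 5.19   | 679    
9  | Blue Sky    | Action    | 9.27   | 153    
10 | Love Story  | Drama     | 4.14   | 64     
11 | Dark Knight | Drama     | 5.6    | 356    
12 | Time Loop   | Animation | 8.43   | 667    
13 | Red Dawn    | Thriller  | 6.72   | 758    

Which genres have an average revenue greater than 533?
SELECT genre, AVG(revenue)
FROM movies
GROUP BY genre
HAVING AVG(revenue) > 533

Result:
  Thriller: avg=718.50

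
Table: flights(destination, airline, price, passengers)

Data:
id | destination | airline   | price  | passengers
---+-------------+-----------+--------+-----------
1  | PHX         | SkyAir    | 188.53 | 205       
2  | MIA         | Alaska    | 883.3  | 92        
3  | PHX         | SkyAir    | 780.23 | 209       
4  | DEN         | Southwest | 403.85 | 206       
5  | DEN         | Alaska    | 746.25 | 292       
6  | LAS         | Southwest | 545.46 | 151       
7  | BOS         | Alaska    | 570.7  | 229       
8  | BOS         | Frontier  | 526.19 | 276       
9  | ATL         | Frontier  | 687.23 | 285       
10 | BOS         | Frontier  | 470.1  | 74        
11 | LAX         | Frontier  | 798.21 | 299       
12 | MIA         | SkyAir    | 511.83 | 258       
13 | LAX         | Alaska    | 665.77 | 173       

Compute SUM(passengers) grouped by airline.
SELECT airline, SUM(passengers) as result
FROM flights
GROUP BY airline

Result:
  Alaska: 786
  Frontier: 934
  SkyAir: 672
  Southwest: 357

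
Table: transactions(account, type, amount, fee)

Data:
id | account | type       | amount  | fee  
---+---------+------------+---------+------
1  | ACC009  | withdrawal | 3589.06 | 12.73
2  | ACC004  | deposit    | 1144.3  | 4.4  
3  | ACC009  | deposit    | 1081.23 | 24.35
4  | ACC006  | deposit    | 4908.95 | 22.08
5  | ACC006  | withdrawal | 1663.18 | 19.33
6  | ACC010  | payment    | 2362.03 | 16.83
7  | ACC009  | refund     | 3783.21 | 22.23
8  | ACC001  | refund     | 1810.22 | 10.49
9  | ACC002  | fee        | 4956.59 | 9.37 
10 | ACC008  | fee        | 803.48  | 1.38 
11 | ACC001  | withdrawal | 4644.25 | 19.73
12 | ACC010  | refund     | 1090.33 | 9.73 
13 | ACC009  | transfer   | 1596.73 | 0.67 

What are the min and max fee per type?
SELECT type, MIN(fee), MAX(fee)
FROM transactions
GROUP BY type

Result:
  deposit: min=4.40, max=24.35
  fee: min=1.38, max=9.37
  payment: min=16.83, max=16.83
  refund: min=9.73, max=22.23
  transfer: min=0.67, max=0.67
  withdrawal: min=12.73, max=19.73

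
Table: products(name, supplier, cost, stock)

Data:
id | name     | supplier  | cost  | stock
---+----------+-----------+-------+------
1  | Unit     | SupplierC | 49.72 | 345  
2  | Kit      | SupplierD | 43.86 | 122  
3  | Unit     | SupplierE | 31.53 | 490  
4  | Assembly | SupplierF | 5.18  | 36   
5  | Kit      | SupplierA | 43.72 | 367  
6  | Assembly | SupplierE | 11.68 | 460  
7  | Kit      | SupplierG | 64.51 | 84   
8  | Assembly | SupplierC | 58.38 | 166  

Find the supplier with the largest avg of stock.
SELECT supplier, AVG(stock) as val
FROM products
GROUP BY supplier
ORDER BY val DESC
LIMIT 1

Result: SupplierE with avg(stock) = 475.00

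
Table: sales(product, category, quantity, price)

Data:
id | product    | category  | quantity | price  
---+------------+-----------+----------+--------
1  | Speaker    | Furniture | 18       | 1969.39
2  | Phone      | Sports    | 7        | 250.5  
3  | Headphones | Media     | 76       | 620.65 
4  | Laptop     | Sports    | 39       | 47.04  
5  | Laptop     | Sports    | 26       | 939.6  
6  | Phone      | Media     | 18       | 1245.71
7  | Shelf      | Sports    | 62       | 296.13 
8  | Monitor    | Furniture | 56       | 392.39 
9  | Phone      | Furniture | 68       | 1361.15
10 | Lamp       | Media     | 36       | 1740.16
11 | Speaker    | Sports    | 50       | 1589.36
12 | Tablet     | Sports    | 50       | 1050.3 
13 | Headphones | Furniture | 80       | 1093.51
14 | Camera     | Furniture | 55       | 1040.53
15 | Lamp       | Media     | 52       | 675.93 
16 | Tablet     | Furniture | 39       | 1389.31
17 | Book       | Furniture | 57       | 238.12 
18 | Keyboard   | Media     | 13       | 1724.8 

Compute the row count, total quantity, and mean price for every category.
SELECT category,
       COUNT(*) as cnt,
       SUM(quantity) as total_quantity,
       AVG(price) as avg_price
FROM sales
GROUP BY category

Result:
  Furniture: 7 records, 373 total quantity, 1069.20 avg price
  Media: 5 records, 195 total quantity, 1201.45 avg price
  Sports: 6 records, 234 total quantity, 695.49 avg price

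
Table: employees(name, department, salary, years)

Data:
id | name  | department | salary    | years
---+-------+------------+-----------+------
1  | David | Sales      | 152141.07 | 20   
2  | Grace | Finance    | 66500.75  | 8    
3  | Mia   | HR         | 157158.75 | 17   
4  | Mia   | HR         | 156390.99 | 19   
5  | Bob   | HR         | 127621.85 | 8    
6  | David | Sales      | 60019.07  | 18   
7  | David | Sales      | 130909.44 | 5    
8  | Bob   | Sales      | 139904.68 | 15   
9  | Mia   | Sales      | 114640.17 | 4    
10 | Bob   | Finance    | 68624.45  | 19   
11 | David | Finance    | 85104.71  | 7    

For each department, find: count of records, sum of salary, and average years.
SELECT department,
       COUNT(*) as cnt,
       SUM(salary) as total_salary,
       AVG(years) as avg_years
FROM employees
GROUP BY department

Result:
  Finance: 3 records, 220229.91 total salary, 11.33 avg years
  HR: 3 records, 441171.59 total salary, 14.67 avg years
  Sales: 5 records, 597614.43 total salary, 12.40 avg years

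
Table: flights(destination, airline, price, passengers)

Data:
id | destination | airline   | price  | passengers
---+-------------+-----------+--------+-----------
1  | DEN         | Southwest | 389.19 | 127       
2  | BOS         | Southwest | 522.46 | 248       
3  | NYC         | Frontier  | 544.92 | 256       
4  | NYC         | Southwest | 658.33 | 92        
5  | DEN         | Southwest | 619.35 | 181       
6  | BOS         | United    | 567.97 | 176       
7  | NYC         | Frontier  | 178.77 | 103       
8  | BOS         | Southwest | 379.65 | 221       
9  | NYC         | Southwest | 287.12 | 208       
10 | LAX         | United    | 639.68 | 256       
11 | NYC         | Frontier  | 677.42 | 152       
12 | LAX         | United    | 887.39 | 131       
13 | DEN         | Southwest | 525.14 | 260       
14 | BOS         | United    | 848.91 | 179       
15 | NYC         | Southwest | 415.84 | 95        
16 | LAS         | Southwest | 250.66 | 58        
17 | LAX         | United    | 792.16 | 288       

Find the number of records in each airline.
SELECT airline, COUNT(*) as count
FROM flights
GROUP BY airline

Result:
  Frontier: 3
  Southwest: 9
  United: 5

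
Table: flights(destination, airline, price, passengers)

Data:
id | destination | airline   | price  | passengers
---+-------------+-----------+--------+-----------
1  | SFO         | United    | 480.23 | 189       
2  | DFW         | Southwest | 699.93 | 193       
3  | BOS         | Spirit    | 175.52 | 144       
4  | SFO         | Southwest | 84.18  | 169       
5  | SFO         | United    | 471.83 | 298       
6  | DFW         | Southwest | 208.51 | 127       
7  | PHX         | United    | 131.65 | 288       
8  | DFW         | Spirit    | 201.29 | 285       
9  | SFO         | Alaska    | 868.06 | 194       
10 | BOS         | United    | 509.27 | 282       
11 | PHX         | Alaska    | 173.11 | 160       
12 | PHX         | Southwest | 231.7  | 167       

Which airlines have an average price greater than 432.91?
SELECT airline, AVG(price)
FROM flights
GROUP BY airline
HAVING AVG(price) > 432.91

Result:
  Alaska: avg=520.59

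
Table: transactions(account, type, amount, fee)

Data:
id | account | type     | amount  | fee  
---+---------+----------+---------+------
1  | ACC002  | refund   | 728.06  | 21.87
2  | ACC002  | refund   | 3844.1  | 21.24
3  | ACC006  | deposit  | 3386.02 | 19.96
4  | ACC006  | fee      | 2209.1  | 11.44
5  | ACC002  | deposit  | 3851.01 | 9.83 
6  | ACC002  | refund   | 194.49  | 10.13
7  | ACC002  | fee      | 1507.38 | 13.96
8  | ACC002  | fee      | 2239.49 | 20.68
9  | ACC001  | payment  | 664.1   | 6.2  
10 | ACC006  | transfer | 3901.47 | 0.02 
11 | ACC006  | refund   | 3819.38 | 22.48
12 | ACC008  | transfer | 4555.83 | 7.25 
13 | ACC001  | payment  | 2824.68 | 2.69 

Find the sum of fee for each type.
SELECT type, SUM(fee) as result
FROM transactions
GROUP BY type

Result:
  deposit: 29.79
  fee: 46.08
  payment: 8.89
  refund: 75.72
  transfer: 7.27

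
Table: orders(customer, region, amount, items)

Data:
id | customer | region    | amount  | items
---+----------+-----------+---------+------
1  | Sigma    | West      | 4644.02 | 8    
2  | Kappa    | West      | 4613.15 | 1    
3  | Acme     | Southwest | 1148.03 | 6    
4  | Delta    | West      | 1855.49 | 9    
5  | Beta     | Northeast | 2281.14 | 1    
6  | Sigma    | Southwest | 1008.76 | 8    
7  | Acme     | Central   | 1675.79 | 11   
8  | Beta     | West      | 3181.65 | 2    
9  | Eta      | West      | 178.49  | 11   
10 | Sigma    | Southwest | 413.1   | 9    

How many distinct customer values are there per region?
SELECT region, COUNT(DISTINCT customer)
FROM orders
GROUP BY region

Result:
  Central: 1 distinct
  Northeast: 1 distinct
  Southwest: 2 distinct
  West: 5 distinct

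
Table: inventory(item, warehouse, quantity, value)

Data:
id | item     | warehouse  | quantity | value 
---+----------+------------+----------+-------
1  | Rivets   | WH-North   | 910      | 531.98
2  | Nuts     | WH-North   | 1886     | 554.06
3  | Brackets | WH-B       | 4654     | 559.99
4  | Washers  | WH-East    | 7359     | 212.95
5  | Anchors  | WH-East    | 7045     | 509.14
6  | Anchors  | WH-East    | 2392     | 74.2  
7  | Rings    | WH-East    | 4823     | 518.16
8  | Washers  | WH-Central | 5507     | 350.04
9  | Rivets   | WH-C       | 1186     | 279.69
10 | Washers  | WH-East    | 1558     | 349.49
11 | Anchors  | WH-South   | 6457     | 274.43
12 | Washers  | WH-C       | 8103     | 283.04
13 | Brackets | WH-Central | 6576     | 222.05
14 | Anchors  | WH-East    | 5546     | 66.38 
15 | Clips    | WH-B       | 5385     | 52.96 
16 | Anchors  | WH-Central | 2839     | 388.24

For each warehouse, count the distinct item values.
SELECT warehouse, COUNT(DISTINCT item)
FROM inventory
GROUP BY warehouse

Result:
  WH-B: 2 distinct
  WH-C: 2 distinct
  WH-Central: 3 distinct
  WH-East: 3 distinct
  WH-North: 2 distinct
  WH-South: 1 distinct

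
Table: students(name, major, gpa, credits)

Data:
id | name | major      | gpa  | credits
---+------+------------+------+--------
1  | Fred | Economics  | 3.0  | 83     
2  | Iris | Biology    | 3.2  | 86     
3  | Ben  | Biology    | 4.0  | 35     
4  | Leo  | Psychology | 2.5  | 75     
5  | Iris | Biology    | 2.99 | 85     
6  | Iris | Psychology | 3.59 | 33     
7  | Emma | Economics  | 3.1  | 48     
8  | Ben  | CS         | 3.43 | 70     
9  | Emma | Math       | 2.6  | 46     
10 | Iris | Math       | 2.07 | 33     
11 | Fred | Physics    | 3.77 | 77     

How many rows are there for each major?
SELECT major, COUNT(*) as count
FROM students
GROUP BY major

Result:
  Biology: 3
  CS: 1
  Economics: 2
  Math: 2
  Physics: 1
  Psychology: 2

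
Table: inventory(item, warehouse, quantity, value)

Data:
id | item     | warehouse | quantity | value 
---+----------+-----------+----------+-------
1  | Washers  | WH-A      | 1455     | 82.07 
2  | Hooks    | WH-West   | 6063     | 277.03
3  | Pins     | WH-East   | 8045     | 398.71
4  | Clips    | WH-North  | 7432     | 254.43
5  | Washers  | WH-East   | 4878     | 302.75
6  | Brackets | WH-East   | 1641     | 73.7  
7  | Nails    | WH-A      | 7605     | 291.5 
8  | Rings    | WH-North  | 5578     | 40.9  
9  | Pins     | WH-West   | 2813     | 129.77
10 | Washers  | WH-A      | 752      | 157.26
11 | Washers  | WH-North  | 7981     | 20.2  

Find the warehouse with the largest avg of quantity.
SELECT warehouse, AVG(quantity) as val
FROM inventory
GROUP BY warehouse
ORDER BY val DESC
LIMIT 1

Result: WH-North with avg(quantity) = 6997.00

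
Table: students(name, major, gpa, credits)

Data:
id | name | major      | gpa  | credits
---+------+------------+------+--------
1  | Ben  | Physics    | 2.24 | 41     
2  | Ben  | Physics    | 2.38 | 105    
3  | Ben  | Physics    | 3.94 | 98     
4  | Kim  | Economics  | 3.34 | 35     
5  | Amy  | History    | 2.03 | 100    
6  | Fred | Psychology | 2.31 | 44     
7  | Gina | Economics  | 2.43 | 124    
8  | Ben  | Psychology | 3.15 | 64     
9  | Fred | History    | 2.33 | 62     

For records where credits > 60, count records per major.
SELECT major, COUNT(*)
FROM students
WHERE credits > 60
GROUP BY major

Note: WHERE filters rows before grouping.

Result:
  Economics: 1
  History: 2
  Physics: 2
  Psychology: 1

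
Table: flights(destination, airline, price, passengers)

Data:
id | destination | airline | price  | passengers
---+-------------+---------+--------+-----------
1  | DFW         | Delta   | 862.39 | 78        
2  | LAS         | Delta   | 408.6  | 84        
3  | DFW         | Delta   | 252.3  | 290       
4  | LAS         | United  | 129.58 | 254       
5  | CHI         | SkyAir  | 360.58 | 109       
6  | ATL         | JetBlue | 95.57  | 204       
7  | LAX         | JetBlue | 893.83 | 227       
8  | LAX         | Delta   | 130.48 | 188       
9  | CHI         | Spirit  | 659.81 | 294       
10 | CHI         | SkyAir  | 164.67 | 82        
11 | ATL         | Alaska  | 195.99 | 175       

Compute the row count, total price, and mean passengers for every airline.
SELECT airline,
       COUNT(*) as cnt,
       SUM(price) as total_price,
       AVG(passengers) as avg_passengers
FROM flights
GROUP BY airline

Result:
  Alaska: 1 records, 195.99 total price, 175.00 avg passengers
  Delta: 4 records, 1653.77 total price, 160.00 avg passengers
  JetBlue: 2 records, 989.40 total price, 215.50 avg passengers
  SkyAir: 2 records, 525.25 total price, 95.50 avg passengers
  Spirit: 1 records, 659.81 total price, 294.00 avg passengers
  United: 1 records, 129.58 total price, 254.00 avg passengers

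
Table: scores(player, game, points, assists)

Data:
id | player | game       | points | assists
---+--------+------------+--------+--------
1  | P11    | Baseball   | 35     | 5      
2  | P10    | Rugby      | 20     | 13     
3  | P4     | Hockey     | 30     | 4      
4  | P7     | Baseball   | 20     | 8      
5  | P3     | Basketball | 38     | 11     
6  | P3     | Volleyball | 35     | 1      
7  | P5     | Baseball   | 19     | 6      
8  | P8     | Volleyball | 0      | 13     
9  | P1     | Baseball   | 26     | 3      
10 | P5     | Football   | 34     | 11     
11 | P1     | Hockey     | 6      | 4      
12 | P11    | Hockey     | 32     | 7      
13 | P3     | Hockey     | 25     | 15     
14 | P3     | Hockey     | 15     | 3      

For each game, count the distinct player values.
SELECT game, COUNT(DISTINCT player)
FROM scores
GROUP BY game

Result:
  Baseball: 4 distinct
  Basketball: 1 distinct
  Football: 1 distinct
  Hockey: 4 distinct
  Rugby: 1 distinct
  Volleyball: 2 distinct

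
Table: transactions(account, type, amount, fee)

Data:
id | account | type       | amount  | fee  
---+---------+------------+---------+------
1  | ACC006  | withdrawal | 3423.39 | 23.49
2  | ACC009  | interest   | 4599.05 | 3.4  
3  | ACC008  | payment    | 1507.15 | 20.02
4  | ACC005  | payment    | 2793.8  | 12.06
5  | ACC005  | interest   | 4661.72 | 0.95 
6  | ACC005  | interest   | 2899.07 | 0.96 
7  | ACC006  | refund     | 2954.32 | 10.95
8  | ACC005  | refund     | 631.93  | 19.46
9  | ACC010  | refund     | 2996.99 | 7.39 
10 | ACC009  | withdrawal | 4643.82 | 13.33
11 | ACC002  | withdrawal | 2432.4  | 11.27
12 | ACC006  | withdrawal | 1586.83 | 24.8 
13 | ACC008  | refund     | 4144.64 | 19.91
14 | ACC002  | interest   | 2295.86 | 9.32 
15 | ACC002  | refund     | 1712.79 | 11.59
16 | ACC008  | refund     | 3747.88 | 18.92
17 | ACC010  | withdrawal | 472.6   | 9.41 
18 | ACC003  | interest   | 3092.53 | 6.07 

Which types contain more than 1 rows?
SELECT type, COUNT(*) as cnt
FROM transactions
GROUP BY type
HAVING COUNT(*) > 1

Result:
  interest: 5
  payment: 2
  refund: 6
  withdrawal: 5

Note: HAVING filters groups after aggregation, WHERE filters rows before.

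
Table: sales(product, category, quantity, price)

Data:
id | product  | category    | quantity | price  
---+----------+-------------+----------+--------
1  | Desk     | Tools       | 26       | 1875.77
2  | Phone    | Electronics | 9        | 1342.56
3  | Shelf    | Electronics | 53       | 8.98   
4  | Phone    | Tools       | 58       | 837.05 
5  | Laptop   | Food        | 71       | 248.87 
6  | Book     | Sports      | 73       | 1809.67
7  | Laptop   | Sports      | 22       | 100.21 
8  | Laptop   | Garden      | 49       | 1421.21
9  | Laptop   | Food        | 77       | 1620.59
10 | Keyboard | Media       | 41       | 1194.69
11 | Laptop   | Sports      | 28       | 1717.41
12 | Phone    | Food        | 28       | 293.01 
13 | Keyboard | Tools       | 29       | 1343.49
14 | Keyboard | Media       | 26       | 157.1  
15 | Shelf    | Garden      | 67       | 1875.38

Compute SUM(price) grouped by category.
SELECT category, SUM(price) as result
FROM sales
GROUP BY category

Result:
  Electronics: 1351.54
  Food: 2162.47
  Garden: 3296.59
  Media: 1351.79
  Sports: 3627.29
  Tools: 4056.31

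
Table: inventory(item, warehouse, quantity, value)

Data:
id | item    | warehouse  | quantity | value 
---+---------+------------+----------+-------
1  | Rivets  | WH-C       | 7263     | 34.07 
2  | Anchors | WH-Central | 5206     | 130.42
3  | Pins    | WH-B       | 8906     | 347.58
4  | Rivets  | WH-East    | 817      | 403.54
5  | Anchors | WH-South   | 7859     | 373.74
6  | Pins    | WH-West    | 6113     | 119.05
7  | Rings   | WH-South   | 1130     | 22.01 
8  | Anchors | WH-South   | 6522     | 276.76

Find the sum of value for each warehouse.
SELECT warehouse, SUM(value) as result
FROM inventory
GROUP BY warehouse

Result:
  WH-B: 347.58
  WH-C: 34.07
  WH-Central: 130.42
  WH-East: 403.54
  WH-South: 672.51
  WH-West: 119.05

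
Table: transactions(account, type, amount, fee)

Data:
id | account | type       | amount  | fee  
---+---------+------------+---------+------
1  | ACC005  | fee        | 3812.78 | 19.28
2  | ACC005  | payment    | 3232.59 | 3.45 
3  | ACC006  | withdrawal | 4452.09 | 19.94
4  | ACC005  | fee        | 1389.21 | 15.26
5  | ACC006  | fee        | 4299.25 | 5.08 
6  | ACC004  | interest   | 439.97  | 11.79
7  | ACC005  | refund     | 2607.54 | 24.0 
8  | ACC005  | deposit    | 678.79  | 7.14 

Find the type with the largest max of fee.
SELECT type, MAX(fee) as val
FROM transactions
GROUP BY type
ORDER BY val DESC
LIMIT 1

Result: refund with max(fee) = 24.00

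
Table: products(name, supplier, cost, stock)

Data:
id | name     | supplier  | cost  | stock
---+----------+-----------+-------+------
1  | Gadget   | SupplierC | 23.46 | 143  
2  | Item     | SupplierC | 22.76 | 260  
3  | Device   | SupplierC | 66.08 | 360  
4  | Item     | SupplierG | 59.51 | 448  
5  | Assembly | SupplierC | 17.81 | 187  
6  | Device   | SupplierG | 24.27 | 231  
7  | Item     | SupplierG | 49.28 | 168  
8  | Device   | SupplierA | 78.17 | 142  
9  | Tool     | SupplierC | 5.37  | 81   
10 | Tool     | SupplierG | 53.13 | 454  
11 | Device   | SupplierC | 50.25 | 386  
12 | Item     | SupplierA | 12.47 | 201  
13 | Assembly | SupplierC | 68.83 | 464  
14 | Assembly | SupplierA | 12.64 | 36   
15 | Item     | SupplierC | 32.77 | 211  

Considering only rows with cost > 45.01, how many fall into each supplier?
SELECT supplier, COUNT(*)
FROM products
WHERE cost > 45.01
GROUP BY supplier

Note: WHERE filters rows before grouping.

Result:
  SupplierA: 1
  SupplierC: 3
  SupplierG: 3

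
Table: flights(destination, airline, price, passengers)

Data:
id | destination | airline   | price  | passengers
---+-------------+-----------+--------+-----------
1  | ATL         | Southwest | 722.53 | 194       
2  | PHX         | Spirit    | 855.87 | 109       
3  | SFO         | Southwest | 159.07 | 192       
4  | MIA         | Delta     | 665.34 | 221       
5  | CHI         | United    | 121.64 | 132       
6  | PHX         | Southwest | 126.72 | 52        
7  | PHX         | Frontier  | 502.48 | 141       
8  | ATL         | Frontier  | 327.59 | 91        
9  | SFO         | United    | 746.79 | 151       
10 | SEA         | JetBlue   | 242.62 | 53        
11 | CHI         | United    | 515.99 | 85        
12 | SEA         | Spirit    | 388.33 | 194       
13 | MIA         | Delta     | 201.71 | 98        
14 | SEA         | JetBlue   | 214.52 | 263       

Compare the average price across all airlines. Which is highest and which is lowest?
SELECT airline, AVG(price)
FROM flights
GROUP BY airline
ORDER BY AVG(price)

All groups:
  JetBlue: 228.57
  Southwest: 336.11
  Frontier: 415.04
  Delta: 433.53
  United: 461.47
  Spirit: 622.10

Highest: Spirit (622.10)
Lowest: JetBlue (228.57)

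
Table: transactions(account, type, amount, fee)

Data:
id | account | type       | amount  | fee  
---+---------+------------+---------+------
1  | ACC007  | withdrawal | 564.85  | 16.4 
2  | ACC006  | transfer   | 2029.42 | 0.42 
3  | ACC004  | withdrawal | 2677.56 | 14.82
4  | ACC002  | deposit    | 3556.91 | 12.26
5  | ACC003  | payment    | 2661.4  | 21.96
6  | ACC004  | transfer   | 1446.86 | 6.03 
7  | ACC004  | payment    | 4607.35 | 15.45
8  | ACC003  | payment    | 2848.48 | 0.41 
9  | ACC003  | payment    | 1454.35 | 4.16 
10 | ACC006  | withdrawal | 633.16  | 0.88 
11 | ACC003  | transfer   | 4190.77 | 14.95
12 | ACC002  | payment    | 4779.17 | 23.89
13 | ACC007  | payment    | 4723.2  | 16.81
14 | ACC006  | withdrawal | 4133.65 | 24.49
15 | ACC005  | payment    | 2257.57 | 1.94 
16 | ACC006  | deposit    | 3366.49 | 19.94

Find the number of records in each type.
SELECT type, COUNT(*) as count
FROM transactions
GROUP BY type

Result:
  deposit: 2
  payment: 7
  transfer: 3
  withdrawal: 4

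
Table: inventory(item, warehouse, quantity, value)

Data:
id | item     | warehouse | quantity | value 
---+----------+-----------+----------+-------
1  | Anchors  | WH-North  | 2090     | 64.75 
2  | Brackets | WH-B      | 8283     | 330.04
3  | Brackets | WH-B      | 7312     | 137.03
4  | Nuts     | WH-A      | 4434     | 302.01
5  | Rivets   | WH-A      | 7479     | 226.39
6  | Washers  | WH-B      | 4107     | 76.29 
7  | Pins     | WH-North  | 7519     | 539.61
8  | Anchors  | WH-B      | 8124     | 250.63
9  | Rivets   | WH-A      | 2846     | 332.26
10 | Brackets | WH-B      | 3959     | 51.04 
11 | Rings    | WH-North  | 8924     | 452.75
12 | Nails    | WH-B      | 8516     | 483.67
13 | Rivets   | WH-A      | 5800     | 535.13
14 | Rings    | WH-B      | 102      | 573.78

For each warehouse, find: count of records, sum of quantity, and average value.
SELECT warehouse,
       COUNT(*) as cnt,
       SUM(quantity) as total_quantity,
       AVG(value) as avg_value
FROM inventory
GROUP BY warehouse

Result:
  WH-A: 4 records, 20559 total quantity, 348.95 avg value
  WH-B: 7 records, 40403 total quantity, 271.78 avg value
  WH-North: 3 records, 18533 total quantity, 352.37 avg value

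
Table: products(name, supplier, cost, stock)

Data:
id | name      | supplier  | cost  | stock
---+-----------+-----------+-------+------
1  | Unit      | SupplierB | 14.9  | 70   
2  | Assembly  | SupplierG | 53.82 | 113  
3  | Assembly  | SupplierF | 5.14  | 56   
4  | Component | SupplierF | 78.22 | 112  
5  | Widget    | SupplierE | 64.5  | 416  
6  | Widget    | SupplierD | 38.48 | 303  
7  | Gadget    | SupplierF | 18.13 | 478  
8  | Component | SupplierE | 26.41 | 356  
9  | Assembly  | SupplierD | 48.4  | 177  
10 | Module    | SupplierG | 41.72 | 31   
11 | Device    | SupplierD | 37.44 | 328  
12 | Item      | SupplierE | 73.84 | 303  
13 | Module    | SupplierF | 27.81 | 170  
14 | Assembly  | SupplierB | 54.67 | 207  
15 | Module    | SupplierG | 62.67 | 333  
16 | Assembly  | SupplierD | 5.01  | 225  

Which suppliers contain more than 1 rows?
SELECT supplier, COUNT(*) as cnt
FROM products
GROUP BY supplier
HAVING COUNT(*) > 1

Result:
  SupplierB: 2
  SupplierD: 4
  SupplierE: 3
  SupplierF: 4
  SupplierG: 3

Note: HAVING filters groups after aggregation, WHERE filters rows before.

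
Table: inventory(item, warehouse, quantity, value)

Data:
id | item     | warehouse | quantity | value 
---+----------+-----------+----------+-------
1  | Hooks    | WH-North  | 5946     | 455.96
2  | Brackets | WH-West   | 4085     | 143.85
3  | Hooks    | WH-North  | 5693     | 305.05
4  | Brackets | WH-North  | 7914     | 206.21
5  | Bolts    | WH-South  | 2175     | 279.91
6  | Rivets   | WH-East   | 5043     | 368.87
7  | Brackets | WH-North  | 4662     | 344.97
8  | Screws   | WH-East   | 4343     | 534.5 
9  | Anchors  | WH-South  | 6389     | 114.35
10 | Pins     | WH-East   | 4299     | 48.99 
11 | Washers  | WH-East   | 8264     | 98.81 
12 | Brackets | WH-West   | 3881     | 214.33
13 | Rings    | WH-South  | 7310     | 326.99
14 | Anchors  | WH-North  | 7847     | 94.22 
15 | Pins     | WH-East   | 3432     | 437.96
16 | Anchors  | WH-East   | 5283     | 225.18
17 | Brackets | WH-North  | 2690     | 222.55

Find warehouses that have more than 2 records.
SELECT warehouse, COUNT(*) as cnt
FROM inventory
GROUP BY warehouse
HAVING COUNT(*) > 2

Result:
  WH-East: 6
  WH-North: 6
  WH-South: 3

Note: HAVING filters groups after aggregation, WHERE filters rows before.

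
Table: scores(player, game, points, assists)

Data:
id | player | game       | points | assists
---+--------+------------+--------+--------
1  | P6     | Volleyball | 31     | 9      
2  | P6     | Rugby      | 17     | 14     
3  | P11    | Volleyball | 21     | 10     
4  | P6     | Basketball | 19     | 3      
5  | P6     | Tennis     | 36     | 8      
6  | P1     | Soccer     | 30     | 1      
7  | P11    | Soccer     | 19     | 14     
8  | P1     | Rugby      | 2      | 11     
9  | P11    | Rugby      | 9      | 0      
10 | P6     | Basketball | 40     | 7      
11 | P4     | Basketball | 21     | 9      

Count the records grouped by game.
SELECT game, COUNT(*) as count
FROM scores
GROUP BY game

Result:
  Basketball: 3
  Rugby: 3
  Soccer: 2
  Tennis: 1
  Volleyball: 2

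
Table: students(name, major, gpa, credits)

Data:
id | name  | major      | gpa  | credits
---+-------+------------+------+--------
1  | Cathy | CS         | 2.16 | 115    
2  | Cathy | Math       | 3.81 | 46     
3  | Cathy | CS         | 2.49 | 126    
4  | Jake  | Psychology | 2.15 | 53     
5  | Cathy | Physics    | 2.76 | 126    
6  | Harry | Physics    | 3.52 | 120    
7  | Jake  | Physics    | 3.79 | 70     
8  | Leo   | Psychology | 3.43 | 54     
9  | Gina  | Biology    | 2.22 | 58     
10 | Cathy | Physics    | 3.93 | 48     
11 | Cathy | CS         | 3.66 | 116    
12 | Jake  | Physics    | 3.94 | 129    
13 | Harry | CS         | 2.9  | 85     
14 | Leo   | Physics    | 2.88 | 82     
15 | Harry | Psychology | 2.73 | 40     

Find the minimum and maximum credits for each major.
SELECT major, MIN(credits), MAX(credits)
FROM students
GROUP BY major

Result:
  Biology: min=58, max=58
  CS: min=85, max=126
  Math: min=46, max=46
  Physics: min=48, max=129
  Psychology: min=40, max=54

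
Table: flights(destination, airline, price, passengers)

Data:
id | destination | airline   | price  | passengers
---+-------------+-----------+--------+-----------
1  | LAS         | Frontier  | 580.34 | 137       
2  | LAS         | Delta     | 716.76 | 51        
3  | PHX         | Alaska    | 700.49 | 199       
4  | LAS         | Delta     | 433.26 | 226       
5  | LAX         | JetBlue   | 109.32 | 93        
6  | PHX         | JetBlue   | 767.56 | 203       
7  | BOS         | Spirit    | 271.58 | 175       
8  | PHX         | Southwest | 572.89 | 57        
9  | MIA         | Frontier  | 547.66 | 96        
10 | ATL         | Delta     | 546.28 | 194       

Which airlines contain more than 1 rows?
SELECT airline, COUNT(*) as cnt
FROM flights
GROUP BY airline
HAVING COUNT(*) > 1

Result:
  Delta: 3
  Frontier: 2
  JetBlue: 2

Note: HAVING filters groups after aggregation, WHERE filters rows before.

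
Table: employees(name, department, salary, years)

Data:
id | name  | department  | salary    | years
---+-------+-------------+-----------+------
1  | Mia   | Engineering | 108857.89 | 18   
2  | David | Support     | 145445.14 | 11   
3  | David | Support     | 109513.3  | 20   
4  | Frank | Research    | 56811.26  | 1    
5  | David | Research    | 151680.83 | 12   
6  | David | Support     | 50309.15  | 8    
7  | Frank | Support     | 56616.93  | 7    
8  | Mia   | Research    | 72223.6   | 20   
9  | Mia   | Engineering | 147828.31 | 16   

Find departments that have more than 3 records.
SELECT department, COUNT(*) as cnt
FROM employees
GROUP BY department
HAVING COUNT(*) > 3

Result:
  Support: 4

Note: HAVING filters groups after aggregation, WHERE filters rows before.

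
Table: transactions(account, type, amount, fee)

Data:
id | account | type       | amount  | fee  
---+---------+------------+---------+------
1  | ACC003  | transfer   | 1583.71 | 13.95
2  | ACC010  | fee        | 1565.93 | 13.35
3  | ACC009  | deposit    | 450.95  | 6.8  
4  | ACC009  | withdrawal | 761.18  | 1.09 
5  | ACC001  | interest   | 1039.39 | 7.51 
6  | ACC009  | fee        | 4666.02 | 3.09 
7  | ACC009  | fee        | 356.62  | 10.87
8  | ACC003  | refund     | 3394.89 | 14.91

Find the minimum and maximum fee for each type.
SELECT type, MIN(fee), MAX(fee)
FROM transactions
GROUP BY type

Result:
  deposit: min=6.80, max=6.80
  fee: min=3.09, max=13.35
  interest: min=7.51, max=7.51
  refund: min=14.91, max=14.91
  transfer: min=13.95, max=13.95
  withdrawal: min=1.09, max=1.09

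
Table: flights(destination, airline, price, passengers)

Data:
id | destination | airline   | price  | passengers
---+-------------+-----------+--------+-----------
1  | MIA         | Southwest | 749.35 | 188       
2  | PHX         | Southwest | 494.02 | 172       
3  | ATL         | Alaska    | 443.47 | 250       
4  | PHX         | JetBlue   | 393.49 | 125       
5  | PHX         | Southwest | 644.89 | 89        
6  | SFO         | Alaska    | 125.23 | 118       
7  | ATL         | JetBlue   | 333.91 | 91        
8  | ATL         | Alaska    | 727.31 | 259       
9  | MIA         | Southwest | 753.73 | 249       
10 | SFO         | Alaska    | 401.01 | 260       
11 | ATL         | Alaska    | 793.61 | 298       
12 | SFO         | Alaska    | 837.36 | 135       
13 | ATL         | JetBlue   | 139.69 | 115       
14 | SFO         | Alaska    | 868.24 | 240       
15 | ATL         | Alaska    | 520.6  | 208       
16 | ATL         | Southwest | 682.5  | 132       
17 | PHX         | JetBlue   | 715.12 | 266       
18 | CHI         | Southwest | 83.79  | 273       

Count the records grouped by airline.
SELECT airline, COUNT(*) as count
FROM flights
GROUP BY airline

Result:
  Alaska: 8
  JetBlue: 4
  Southwest: 6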